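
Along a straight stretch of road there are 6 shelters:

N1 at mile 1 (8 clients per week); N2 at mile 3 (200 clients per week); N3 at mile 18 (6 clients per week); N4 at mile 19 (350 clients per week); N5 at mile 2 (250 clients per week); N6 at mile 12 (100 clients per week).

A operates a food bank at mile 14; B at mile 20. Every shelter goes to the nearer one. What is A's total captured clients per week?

The indifferent point is the midpoint (14+20)/2 = 17; shelters left of it (closer to A at 14) go to A, those right go to B.
  N1 at 1 (w=8) → A
  N5 at 2 (w=250) → A
  N2 at 3 (w=200) → A
  N6 at 12 (w=100) → A
  N3 at 18 (w=6) → B
  N4 at 19 (w=350) → B
A captures 558; B captures 356.

558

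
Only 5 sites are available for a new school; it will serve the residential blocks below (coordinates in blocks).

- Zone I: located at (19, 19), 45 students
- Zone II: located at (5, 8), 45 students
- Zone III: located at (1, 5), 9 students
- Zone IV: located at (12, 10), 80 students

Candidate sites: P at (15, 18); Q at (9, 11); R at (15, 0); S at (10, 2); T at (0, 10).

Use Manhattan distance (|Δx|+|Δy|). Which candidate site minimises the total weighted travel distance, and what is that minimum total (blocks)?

Q, total 1571 blocks

Total weighted distance at each candidate:
  P (15, 18): total = 2248
  Q (9, 11): total = 1571
  R (15, 0): total = 3056
  S (10, 2): total = 2573
  T (0, 10): total = 2589
Minimum is at Q with total 1571 blocks.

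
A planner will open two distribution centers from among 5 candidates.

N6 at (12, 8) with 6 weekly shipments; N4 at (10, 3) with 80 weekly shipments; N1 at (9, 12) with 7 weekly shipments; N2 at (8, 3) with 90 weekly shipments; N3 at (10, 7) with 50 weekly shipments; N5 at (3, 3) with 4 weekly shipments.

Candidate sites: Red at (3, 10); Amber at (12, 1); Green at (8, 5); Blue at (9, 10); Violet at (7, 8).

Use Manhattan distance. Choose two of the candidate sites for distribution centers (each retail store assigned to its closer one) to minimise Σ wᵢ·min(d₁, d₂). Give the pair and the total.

{Green, Blue}, total 772

Evaluate every pair (each demand assigned to the nearer of the two):
  {Green, Blue}: total = 772
  {Green, Violet}: total = 800
  {Red, Green}: total = 826
  {Amber, Green}: total = 826
  {Amber, Blue}: total = 1148
  {Amber, Violet}: total = 1168
  {Red, Amber}: total = 1386
  {Blue, Violet}: total = 1460
  {Red, Violet}: total = 1480
  {Red, Blue}: total = 1632
Best pair: {Green, Blue} with total 772.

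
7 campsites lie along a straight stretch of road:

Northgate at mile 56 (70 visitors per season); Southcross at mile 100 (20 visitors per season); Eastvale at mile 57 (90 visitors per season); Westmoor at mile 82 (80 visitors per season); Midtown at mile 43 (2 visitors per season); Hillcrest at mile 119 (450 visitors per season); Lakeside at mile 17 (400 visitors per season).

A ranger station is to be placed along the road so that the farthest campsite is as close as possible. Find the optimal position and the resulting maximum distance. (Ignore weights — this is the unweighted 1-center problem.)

location 68, max distance 51

The 1-center on a line is the midpoint of the two extreme points: leftmost at 17, rightmost at 119.
Optimal location = (17 + 119)/2 = 68; maximum distance = (119 − 17)/2 = 51.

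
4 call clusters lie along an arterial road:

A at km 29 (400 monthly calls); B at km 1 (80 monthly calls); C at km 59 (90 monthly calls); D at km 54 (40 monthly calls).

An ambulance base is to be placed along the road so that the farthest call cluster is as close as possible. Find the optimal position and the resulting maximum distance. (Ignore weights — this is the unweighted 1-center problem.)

The 1-center on a line is the midpoint of the two extreme points: leftmost at 1, rightmost at 59.
Optimal location = (1 + 59)/2 = 30; maximum distance = (59 − 1)/2 = 29.

location 30, max distance 29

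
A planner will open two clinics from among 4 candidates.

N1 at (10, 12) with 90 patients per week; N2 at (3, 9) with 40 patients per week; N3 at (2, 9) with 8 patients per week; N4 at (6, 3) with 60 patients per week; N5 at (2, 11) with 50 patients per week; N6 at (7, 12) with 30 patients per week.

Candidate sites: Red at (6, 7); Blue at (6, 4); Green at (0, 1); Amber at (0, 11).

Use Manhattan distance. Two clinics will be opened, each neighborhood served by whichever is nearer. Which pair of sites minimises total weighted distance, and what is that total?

{Red, Amber}, total 1562

Evaluate every pair (each demand assigned to the nearer of the two):
  {Red, Amber}: total = 1562
  {Blue, Amber}: total = 1622
  {Red, Blue}: total = 1698
  {Red, Green}: total = 1878
  {Green, Amber}: total = 2042
  {Blue, Green}: total = 2352
Best pair: {Red, Amber} with total 1562.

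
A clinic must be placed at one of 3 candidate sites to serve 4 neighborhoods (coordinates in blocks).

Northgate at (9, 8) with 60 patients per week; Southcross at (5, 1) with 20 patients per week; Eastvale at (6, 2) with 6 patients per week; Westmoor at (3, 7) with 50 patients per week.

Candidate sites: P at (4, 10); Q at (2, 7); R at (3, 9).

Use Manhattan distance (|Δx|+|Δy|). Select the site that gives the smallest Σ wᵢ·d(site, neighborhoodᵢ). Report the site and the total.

Total weighted distance at each candidate:
  P (4, 10): total = 880
  Q (2, 7): total = 764
  R (3, 9): total = 780
Minimum is at Q with total 764 blocks.

Q, total 764 blocks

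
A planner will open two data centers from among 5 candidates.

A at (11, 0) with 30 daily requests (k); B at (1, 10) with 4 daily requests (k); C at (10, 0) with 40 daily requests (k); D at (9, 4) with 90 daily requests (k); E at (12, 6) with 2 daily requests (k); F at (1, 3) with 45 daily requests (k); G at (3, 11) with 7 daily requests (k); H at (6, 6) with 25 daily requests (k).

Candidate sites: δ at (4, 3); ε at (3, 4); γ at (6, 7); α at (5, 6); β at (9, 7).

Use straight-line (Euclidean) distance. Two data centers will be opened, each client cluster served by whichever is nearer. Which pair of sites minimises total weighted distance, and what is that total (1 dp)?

{ε, β}, total 1031.5

Evaluate every pair (each demand assigned to the nearer of the two):
  {ε, β}: total = 1031.5
  {δ, β}: total = 1058.1
  {α, β}: total = 1087.9
  {δ, γ}: total = 1109.1
  {δ, α}: total = 1133.6
  {γ, β}: total = 1149.0
  {ε, γ}: total = 1158.5
  {ε, α}: total = 1169.4
  {δ, ε}: total = 1237.9
  {γ, α}: total = 1268.6
Best pair: {ε, β} with total 1031.5.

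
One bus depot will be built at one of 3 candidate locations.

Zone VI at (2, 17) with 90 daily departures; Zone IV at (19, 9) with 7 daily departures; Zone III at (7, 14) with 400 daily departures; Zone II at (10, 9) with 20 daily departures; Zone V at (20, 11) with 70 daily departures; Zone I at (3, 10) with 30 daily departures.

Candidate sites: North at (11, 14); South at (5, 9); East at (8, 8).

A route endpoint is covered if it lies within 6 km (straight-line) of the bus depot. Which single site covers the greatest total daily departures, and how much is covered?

South, covering 450

Coverage radius r = 6 km; a point is covered iff (Δx)²+(Δy)² ≤ 6² = 36.
  North (11, 14): covers {Zone III, Zone II} → 420
  South (5, 9): covers {Zone III, Zone II, Zone I} → 450
  East (8, 8): covers {Zone II, Zone I} → 50
Maximum coverage at South: 450 daily departures.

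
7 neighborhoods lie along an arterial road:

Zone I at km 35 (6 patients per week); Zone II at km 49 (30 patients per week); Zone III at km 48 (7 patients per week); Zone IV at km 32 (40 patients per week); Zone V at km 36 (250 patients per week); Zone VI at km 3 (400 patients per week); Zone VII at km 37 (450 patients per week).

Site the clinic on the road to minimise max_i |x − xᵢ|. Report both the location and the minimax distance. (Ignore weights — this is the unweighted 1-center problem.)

location 26, max distance 23

The 1-center on a line is the midpoint of the two extreme points: leftmost at 3, rightmost at 49.
Optimal location = (3 + 49)/2 = 26; maximum distance = (49 − 3)/2 = 23.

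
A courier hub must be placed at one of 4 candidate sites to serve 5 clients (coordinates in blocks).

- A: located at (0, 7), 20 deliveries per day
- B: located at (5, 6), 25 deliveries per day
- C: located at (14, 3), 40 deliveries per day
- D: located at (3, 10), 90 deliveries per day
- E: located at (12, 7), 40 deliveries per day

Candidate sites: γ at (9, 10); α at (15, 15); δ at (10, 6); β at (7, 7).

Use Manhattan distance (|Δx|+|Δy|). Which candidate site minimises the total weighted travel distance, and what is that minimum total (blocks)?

Total weighted distance at each candidate:
  γ (9, 10): total = 1700
  α (15, 15): total = 3425
  δ (10, 6): total = 1735
  β (7, 7): total = 1485
Minimum is at β with total 1485 blocks.

β, total 1485 blocks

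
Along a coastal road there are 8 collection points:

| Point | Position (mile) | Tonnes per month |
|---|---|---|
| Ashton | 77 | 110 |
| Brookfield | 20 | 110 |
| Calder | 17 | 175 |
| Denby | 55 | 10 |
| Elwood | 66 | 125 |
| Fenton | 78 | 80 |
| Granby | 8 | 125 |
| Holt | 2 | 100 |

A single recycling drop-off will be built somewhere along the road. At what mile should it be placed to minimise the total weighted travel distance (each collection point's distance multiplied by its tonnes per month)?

For a sum of weighted absolute distances on a line, the optimum is the weighted median (not the mean). Total weight W = 835; half-weight = 417.5.
Sort by position and accumulate weight:
  mile 2 (Holt, w=100) → cum 100
  mile 8 (Granby, w=125) → cum 225
  mile 17 (Calder, w=175) → cum 400
  mile 20 (Brookfield, w=110) → cum 510  ≥ 417.5 → median here
  mile 55 (Denby, w=10) → cum 520
  mile 66 (Elwood, w=125) → cum 645
  mile 77 (Ashton, w=110) → cum 755
  mile 78 (Fenton, w=80) → cum 835
Optimal location: mile 20.

x = 20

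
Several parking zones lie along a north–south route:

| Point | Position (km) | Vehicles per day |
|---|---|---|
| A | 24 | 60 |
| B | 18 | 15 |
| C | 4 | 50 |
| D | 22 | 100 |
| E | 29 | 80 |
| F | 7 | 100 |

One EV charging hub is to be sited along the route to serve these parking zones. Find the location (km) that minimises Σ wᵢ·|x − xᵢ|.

For a sum of weighted absolute distances on a line, the optimum is the weighted median (not the mean). Total weight W = 405; half-weight = 202.5.
Sort by position and accumulate weight:
  km 4 (C, w=50) → cum 50
  km 7 (F, w=100) → cum 150
  km 18 (B, w=15) → cum 165
  km 22 (D, w=100) → cum 265  ≥ 202.5 → median here
  km 24 (A, w=60) → cum 325
  km 29 (E, w=80) → cum 405
Optimal location: km 22.

x = 22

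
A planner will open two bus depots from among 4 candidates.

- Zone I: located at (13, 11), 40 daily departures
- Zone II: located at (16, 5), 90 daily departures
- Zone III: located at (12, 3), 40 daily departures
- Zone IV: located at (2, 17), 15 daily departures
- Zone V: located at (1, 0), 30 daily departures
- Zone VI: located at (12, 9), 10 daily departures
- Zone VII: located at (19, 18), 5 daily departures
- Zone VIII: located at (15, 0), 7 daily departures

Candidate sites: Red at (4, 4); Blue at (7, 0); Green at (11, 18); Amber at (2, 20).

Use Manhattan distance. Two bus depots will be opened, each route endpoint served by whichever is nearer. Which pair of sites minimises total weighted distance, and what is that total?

{Blue, Green}, total 2466

Evaluate every pair (each demand assigned to the nearer of the two):
  {Blue, Green}: total = 2466
  {Red, Green}: total = 2495
  {Red, Amber}: total = 2755
  {Blue, Amber}: total = 2776
  {Red, Blue}: total = 2866
  {Green, Amber}: total = 3589
Best pair: {Blue, Green} with total 2466.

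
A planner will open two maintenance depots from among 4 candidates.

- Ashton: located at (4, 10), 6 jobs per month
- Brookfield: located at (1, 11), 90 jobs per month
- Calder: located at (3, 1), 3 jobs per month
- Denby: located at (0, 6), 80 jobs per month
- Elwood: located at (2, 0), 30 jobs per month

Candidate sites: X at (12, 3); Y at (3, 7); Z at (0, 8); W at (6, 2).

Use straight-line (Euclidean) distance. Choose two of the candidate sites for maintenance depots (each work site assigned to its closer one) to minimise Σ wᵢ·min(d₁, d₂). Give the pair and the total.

{Z, W}, total 615.1

Evaluate every pair (each demand assigned to the nearer of the two):
  {Z, W}: total = 615.1
  {Y, Z}: total = 693.7
  {X, Z}: total = 741.7
  {Y, W}: total = 818.1
  {X, Y}: total = 904.6
  {X, W}: total = 1696.6
Best pair: {Z, W} with total 615.1.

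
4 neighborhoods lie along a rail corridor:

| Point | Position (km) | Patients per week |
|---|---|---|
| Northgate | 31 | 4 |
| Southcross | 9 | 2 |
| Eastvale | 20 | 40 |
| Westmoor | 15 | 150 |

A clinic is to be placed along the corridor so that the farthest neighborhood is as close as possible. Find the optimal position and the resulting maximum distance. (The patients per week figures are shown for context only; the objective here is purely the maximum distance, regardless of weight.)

The 1-center on a line is the midpoint of the two extreme points: leftmost at 9, rightmost at 31.
Optimal location = (9 + 31)/2 = 20; maximum distance = (31 − 9)/2 = 11.

location 20, max distance 11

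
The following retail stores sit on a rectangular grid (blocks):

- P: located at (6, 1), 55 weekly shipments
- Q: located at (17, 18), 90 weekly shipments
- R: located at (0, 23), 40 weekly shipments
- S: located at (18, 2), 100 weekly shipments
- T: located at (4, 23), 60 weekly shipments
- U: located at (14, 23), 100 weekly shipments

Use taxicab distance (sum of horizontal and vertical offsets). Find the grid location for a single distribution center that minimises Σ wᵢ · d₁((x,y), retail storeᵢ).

Manhattan distance separates: Σwᵢ(|x−xᵢ|+|y−yᵢ|) = Σwᵢ|x−xᵢ| + Σwᵢ|y−yᵢ|, so x and y are optimised independently as 1-D weighted medians.
Total weight W = 445; half = 222.5.
x-coordinate, sorted with cumulative weight:
  x=0 (R, w=40) cum 40
  x=4 (T, w=60) cum 100
  x=6 (P, w=55) cum 155
  x=14 (U, w=100) cum 255  ← median
  x=17 (Q, w=90) cum 345
  x=18 (S, w=100) cum 445
⇒ x* = 14
y-coordinate, sorted with cumulative weight:
  y=1 (P, w=55) cum 55
  y=2 (S, w=100) cum 155
  y=18 (Q, w=90) cum 245  ← median
  y=23 (R, w=40) cum 285
  y=23 (T, w=60) cum 345
  y=23 (U, w=100) cum 445
⇒ y* = 18

(14, 18)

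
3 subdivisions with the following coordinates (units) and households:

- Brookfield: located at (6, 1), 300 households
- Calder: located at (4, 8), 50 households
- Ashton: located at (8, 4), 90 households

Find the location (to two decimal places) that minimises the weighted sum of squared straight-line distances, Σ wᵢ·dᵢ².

The minimiser of Σwᵢ‖p−pᵢ‖² is the weighted centroid p* = (Σwᵢpᵢ)/(Σwᵢ).
Σwᵢ = 440.
Σwᵢxᵢ = 300·6 + 50·4 + 90·8 = 2720.
Σwᵢyᵢ = 300·1 + 50·8 + 90·4 = 1060.
x* = 2720/440 = 6.18, y* = 1060/440 = 2.41.

(6.18, 2.41)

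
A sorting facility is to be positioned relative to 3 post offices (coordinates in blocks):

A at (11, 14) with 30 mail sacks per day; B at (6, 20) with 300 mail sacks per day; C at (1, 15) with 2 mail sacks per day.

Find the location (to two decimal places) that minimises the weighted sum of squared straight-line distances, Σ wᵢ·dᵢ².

The minimiser of Σwᵢ‖p−pᵢ‖² is the weighted centroid p* = (Σwᵢpᵢ)/(Σwᵢ).
Σwᵢ = 332.
Σwᵢxᵢ = 30·11 + 300·6 + 2·1 = 2132.
Σwᵢyᵢ = 30·14 + 300·20 + 2·15 = 6450.
x* = 2132/332 = 6.42, y* = 6450/332 = 19.43.

(6.42, 19.43)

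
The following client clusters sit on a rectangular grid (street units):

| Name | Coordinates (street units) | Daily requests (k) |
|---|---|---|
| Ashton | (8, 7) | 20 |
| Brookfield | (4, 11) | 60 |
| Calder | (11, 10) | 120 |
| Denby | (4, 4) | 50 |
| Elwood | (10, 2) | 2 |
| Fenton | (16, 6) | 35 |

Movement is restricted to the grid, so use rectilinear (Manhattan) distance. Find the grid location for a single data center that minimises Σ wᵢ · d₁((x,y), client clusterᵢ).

Manhattan distance separates: Σwᵢ(|x−xᵢ|+|y−yᵢ|) = Σwᵢ|x−xᵢ| + Σwᵢ|y−yᵢ|, so x and y are optimised independently as 1-D weighted medians.
Total weight W = 287; half = 143.5.
x-coordinate, sorted with cumulative weight:
  x=4 (Brookfield, w=60) cum 60
  x=4 (Denby, w=50) cum 110
  x=8 (Ashton, w=20) cum 130
  x=10 (Elwood, w=2) cum 132
  x=11 (Calder, w=120) cum 252  ← median
  x=16 (Fenton, w=35) cum 287
⇒ x* = 11
y-coordinate, sorted with cumulative weight:
  y=2 (Elwood, w=2) cum 2
  y=4 (Denby, w=50) cum 52
  y=6 (Fenton, w=35) cum 87
  y=7 (Ashton, w=20) cum 107
  y=10 (Calder, w=120) cum 227  ← median
  y=11 (Brookfield, w=60) cum 287
⇒ y* = 10

(11, 10)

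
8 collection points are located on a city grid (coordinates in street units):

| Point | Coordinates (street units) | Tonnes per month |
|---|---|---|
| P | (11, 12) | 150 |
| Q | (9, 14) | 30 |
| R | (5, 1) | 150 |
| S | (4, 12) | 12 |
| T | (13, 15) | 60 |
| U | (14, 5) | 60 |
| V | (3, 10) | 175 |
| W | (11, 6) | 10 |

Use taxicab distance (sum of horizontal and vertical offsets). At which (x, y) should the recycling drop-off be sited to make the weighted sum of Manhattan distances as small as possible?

Manhattan distance separates: Σwᵢ(|x−xᵢ|+|y−yᵢ|) = Σwᵢ|x−xᵢ| + Σwᵢ|y−yᵢ|, so x and y are optimised independently as 1-D weighted medians.
Total weight W = 647; half = 323.5.
x-coordinate, sorted with cumulative weight:
  x=3 (V, w=175) cum 175
  x=4 (S, w=12) cum 187
  x=5 (R, w=150) cum 337  ← median
  x=9 (Q, w=30) cum 367
  x=11 (P, w=150) cum 517
  x=11 (W, w=10) cum 527
  x=13 (T, w=60) cum 587
  x=14 (U, w=60) cum 647
⇒ x* = 5
y-coordinate, sorted with cumulative weight:
  y=1 (R, w=150) cum 150
  y=5 (U, w=60) cum 210
  y=6 (W, w=10) cum 220
  y=10 (V, w=175) cum 395  ← median
  y=12 (P, w=150) cum 545
  y=12 (S, w=12) cum 557
  y=14 (Q, w=30) cum 587
  y=15 (T, w=60) cum 647
⇒ y* = 10

(5, 10)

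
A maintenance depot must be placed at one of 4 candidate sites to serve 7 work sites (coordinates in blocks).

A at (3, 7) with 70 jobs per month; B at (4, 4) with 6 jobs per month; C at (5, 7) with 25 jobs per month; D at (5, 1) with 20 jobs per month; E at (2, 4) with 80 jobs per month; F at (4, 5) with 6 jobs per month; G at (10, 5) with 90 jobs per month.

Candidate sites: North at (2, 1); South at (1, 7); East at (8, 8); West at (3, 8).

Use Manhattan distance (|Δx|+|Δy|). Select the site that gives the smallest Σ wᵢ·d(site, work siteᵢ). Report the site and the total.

Total weighted distance at each candidate:
  North (2, 1): total = 2161
  South (1, 7): total = 1816
  East (8, 8): total = 2060
  West (3, 8): total = 1679
Minimum is at West with total 1679 blocks.

West, total 1679 blocks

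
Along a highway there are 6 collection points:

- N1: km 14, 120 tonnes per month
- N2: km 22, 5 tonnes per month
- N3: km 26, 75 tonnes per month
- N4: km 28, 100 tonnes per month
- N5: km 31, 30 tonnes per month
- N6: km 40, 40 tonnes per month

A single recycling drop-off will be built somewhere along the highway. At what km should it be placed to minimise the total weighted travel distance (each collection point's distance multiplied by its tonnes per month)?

For a sum of weighted absolute distances on a line, the optimum is the weighted median (not the mean). Total weight W = 370; half-weight = 185.
Sort by position and accumulate weight:
  km 14 (N1, w=120) → cum 120
  km 22 (N2, w=5) → cum 125
  km 26 (N3, w=75) → cum 200  ≥ 185 → median here
  km 28 (N4, w=100) → cum 300
  km 31 (N5, w=30) → cum 330
  km 40 (N6, w=40) → cum 370
Optimal location: km 26.

x = 26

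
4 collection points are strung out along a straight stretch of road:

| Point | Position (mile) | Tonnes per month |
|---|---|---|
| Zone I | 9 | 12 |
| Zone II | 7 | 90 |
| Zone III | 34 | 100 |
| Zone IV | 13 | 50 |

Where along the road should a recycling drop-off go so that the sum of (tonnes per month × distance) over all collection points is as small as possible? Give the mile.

For a sum of weighted absolute distances on a line, the optimum is the weighted median (not the mean). Total weight W = 252; half-weight = 126.
Sort by position and accumulate weight:
  mile 7 (Zone II, w=90) → cum 90
  mile 9 (Zone I, w=12) → cum 102
  mile 13 (Zone IV, w=50) → cum 152  ≥ 126 → median here
  mile 34 (Zone III, w=100) → cum 252
Optimal location: mile 13.

x = 13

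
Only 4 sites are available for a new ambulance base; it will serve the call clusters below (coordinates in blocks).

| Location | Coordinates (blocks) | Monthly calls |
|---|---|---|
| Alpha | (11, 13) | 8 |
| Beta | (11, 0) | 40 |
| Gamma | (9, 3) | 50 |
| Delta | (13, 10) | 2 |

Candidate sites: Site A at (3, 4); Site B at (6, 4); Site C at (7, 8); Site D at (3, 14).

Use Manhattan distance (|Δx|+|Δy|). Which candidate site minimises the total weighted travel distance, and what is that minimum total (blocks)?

Site B, total 698 blocks

Total weighted distance at each candidate:
  Site A (3, 4): total = 998
  Site B (6, 4): total = 698
  Site C (7, 8): total = 918
  Site D (3, 14): total = 1830
Minimum is at Site B with total 698 blocks.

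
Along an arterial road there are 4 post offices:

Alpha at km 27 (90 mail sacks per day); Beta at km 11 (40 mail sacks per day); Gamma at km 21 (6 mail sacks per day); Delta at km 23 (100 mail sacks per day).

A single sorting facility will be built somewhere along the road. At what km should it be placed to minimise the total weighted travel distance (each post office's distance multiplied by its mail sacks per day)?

For a sum of weighted absolute distances on a line, the optimum is the weighted median (not the mean). Total weight W = 236; half-weight = 118.
Sort by position and accumulate weight:
  km 11 (Beta, w=40) → cum 40
  km 21 (Gamma, w=6) → cum 46
  km 23 (Delta, w=100) → cum 146  ≥ 118 → median here
  km 27 (Alpha, w=90) → cum 236
Optimal location: km 23.

x = 23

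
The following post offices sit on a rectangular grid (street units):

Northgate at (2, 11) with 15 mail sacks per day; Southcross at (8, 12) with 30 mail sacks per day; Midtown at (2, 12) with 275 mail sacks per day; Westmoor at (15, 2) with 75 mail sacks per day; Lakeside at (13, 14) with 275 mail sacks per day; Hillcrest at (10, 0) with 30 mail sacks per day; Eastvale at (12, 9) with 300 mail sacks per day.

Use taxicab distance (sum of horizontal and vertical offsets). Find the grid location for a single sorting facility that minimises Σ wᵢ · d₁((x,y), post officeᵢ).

(12, 12)

Manhattan distance separates: Σwᵢ(|x−xᵢ|+|y−yᵢ|) = Σwᵢ|x−xᵢ| + Σwᵢ|y−yᵢ|, so x and y are optimised independently as 1-D weighted medians.
Total weight W = 1000; half = 500.
x-coordinate, sorted with cumulative weight:
  x=2 (Northgate, w=15) cum 15
  x=2 (Midtown, w=275) cum 290
  x=8 (Southcross, w=30) cum 320
  x=10 (Hillcrest, w=30) cum 350
  x=12 (Eastvale, w=300) cum 650  ← median
  x=13 (Lakeside, w=275) cum 925
  x=15 (Westmoor, w=75) cum 1000
⇒ x* = 12
y-coordinate, sorted with cumulative weight:
  y=0 (Hillcrest, w=30) cum 30
  y=2 (Westmoor, w=75) cum 105
  y=9 (Eastvale, w=300) cum 405
  y=11 (Northgate, w=15) cum 420
  y=12 (Southcross, w=30) cum 450
  y=12 (Midtown, w=275) cum 725  ← median
  y=14 (Lakeside, w=275) cum 1000
⇒ y* = 12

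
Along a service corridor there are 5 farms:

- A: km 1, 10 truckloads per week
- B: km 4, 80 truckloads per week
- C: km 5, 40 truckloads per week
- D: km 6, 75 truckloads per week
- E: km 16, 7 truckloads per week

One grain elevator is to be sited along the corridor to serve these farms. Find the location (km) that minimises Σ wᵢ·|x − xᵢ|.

For a sum of weighted absolute distances on a line, the optimum is the weighted median (not the mean). Total weight W = 212; half-weight = 106.
Sort by position and accumulate weight:
  km 1 (A, w=10) → cum 10
  km 4 (B, w=80) → cum 90
  km 5 (C, w=40) → cum 130  ≥ 106 → median here
  km 6 (D, w=75) → cum 205
  km 16 (E, w=7) → cum 212
Optimal location: km 5.

x = 5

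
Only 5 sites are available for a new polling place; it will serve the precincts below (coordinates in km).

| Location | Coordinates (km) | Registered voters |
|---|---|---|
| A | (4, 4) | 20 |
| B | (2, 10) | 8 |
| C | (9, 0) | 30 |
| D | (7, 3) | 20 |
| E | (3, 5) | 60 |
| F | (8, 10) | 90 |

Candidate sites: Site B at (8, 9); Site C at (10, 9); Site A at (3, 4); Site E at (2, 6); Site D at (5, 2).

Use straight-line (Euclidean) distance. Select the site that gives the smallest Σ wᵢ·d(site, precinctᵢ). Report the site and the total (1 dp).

Site B, total 1044.2 km

Total weighted distance at each candidate:
  Site B (8, 9): total = 1044.2
  Site C (10, 9): total = 1311.5
  Site A (3, 4): total = 1130.4
  Site E (2, 6): total = 1215.6
  Site D (5, 2): total = 1277.3
Minimum is at Site B with total 1044.2 km.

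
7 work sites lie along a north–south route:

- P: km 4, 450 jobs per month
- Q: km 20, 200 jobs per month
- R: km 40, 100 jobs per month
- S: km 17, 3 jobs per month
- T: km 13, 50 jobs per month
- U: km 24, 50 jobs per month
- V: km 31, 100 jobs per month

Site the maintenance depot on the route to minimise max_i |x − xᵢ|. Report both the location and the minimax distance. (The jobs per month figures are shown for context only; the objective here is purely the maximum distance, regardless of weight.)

location 22, max distance 18

The 1-center on a line is the midpoint of the two extreme points: leftmost at 4, rightmost at 40.
Optimal location = (4 + 40)/2 = 22; maximum distance = (40 − 4)/2 = 18.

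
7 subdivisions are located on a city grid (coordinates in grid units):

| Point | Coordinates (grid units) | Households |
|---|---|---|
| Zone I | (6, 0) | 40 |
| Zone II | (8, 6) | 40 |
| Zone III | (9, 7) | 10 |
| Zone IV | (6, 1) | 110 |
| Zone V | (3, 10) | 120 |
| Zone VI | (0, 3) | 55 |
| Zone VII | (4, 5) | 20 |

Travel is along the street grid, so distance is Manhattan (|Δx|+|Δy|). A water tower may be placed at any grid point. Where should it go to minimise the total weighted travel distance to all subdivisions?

Manhattan distance separates: Σwᵢ(|x−xᵢ|+|y−yᵢ|) = Σwᵢ|x−xᵢ| + Σwᵢ|y−yᵢ|, so x and y are optimised independently as 1-D weighted medians.
Total weight W = 395; half = 197.5.
x-coordinate, sorted with cumulative weight:
  x=0 (Zone VI, w=55) cum 55
  x=3 (Zone V, w=120) cum 175
  x=4 (Zone VII, w=20) cum 195
  x=6 (Zone I, w=40) cum 235  ← median
  x=6 (Zone IV, w=110) cum 345
  x=8 (Zone II, w=40) cum 385
  x=9 (Zone III, w=10) cum 395
⇒ x* = 6
y-coordinate, sorted with cumulative weight:
  y=0 (Zone I, w=40) cum 40
  y=1 (Zone IV, w=110) cum 150
  y=3 (Zone VI, w=55) cum 205  ← median
  y=5 (Zone VII, w=20) cum 225
  y=6 (Zone II, w=40) cum 265
  y=7 (Zone III, w=10) cum 275
  y=10 (Zone V, w=120) cum 395
⇒ y* = 3

(6, 3)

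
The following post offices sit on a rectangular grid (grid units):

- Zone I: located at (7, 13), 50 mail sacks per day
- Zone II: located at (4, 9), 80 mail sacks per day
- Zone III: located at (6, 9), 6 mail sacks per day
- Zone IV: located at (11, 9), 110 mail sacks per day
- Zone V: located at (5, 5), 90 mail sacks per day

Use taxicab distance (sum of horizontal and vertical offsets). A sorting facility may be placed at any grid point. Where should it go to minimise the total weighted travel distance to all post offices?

Manhattan distance separates: Σwᵢ(|x−xᵢ|+|y−yᵢ|) = Σwᵢ|x−xᵢ| + Σwᵢ|y−yᵢ|, so x and y are optimised independently as 1-D weighted medians.
Total weight W = 336; half = 168.
x-coordinate, sorted with cumulative weight:
  x=4 (Zone II, w=80) cum 80
  x=5 (Zone V, w=90) cum 170  ← median
  x=6 (Zone III, w=6) cum 176
  x=7 (Zone I, w=50) cum 226
  x=11 (Zone IV, w=110) cum 336
⇒ x* = 5
y-coordinate, sorted with cumulative weight:
  y=5 (Zone V, w=90) cum 90
  y=9 (Zone II, w=80) cum 170  ← median
  y=9 (Zone III, w=6) cum 176
  y=9 (Zone IV, w=110) cum 286
  y=13 (Zone I, w=50) cum 336
⇒ y* = 9

(5, 9)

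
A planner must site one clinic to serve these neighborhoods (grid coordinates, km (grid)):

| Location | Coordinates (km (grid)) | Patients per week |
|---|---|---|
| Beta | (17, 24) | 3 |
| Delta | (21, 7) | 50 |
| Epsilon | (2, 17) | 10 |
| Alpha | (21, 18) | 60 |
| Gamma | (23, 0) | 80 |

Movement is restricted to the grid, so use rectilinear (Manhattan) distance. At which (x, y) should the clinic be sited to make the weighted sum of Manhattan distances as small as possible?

Manhattan distance separates: Σwᵢ(|x−xᵢ|+|y−yᵢ|) = Σwᵢ|x−xᵢ| + Σwᵢ|y−yᵢ|, so x and y are optimised independently as 1-D weighted medians.
Total weight W = 203; half = 101.5.
x-coordinate, sorted with cumulative weight:
  x=2 (Epsilon, w=10) cum 10
  x=17 (Beta, w=3) cum 13
  x=21 (Delta, w=50) cum 63
  x=21 (Alpha, w=60) cum 123  ← median
  x=23 (Gamma, w=80) cum 203
⇒ x* = 21
y-coordinate, sorted with cumulative weight:
  y=0 (Gamma, w=80) cum 80
  y=7 (Delta, w=50) cum 130  ← median
  y=17 (Epsilon, w=10) cum 140
  y=18 (Alpha, w=60) cum 200
  y=24 (Beta, w=3) cum 203
⇒ y* = 7

(21, 7)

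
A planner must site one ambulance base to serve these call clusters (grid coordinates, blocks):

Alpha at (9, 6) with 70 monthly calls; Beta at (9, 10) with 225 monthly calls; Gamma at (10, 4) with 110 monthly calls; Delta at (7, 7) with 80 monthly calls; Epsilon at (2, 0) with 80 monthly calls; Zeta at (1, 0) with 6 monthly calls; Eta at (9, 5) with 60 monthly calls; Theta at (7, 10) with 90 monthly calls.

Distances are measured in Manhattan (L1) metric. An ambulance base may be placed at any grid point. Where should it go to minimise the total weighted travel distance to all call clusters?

Manhattan distance separates: Σwᵢ(|x−xᵢ|+|y−yᵢ|) = Σwᵢ|x−xᵢ| + Σwᵢ|y−yᵢ|, so x and y are optimised independently as 1-D weighted medians.
Total weight W = 721; half = 360.5.
x-coordinate, sorted with cumulative weight:
  x=1 (Zeta, w=6) cum 6
  x=2 (Epsilon, w=80) cum 86
  x=7 (Delta, w=80) cum 166
  x=7 (Theta, w=90) cum 256
  x=9 (Alpha, w=70) cum 326
  x=9 (Beta, w=225) cum 551  ← median
  x=9 (Eta, w=60) cum 611
  x=10 (Gamma, w=110) cum 721
⇒ x* = 9
y-coordinate, sorted with cumulative weight:
  y=0 (Epsilon, w=80) cum 80
  y=0 (Zeta, w=6) cum 86
  y=4 (Gamma, w=110) cum 196
  y=5 (Eta, w=60) cum 256
  y=6 (Alpha, w=70) cum 326
  y=7 (Delta, w=80) cum 406  ← median
  y=10 (Beta, w=225) cum 631
  y=10 (Theta, w=90) cum 721
⇒ y* = 7

(9, 7)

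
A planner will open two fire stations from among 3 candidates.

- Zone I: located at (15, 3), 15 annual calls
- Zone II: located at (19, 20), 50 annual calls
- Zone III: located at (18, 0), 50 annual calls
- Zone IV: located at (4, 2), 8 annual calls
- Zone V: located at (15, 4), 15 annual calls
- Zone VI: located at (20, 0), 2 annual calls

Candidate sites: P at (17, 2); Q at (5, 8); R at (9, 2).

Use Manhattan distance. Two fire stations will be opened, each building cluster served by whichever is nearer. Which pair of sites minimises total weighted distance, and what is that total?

Evaluate every pair (each demand assigned to the nearer of the two):
  {P, R}: total = 1305
  {P, Q}: total = 1321
  {Q, R}: total = 2141
Best pair: {P, R} with total 1305.

{P, R}, total 1305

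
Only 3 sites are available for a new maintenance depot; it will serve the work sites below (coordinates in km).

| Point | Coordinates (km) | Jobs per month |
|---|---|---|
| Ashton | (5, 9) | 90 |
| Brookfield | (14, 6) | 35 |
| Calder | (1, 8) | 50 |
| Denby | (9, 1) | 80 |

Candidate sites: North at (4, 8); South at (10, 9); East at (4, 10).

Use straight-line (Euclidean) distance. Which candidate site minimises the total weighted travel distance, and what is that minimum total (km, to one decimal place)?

Total weighted distance at each candidate:
  North (4, 8): total = 1322.4
  South (10, 9): total = 1722.7
  East (4, 10): total = 1508.2
Minimum is at North with total 1322.4 km.

North, total 1322.4 km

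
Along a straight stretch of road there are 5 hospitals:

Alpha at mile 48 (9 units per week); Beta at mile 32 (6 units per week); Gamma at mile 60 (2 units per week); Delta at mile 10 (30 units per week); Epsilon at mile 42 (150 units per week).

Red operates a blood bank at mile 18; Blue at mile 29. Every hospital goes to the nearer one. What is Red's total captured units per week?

The indifferent point is the midpoint (18+29)/2 = 23.5; hospitals left of it (closer to Red at 18) go to Red, those right go to Blue.
  Delta at 10 (w=30) → Red
  Beta at 32 (w=6) → Blue
  Epsilon at 42 (w=150) → Blue
  Alpha at 48 (w=9) → Blue
  Gamma at 60 (w=2) → Blue
Red captures 30; Blue captures 167.

30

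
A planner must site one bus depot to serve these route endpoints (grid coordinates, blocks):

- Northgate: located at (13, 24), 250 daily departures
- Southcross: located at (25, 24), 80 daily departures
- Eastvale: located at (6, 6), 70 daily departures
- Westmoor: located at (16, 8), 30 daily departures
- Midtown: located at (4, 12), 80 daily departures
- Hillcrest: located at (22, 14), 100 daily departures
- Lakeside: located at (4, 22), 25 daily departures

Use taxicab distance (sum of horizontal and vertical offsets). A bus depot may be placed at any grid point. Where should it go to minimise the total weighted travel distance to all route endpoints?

(13, 24)

Manhattan distance separates: Σwᵢ(|x−xᵢ|+|y−yᵢ|) = Σwᵢ|x−xᵢ| + Σwᵢ|y−yᵢ|, so x and y are optimised independently as 1-D weighted medians.
Total weight W = 635; half = 317.5.
x-coordinate, sorted with cumulative weight:
  x=4 (Midtown, w=80) cum 80
  x=4 (Lakeside, w=25) cum 105
  x=6 (Eastvale, w=70) cum 175
  x=13 (Northgate, w=250) cum 425  ← median
  x=16 (Westmoor, w=30) cum 455
  x=22 (Hillcrest, w=100) cum 555
  x=25 (Southcross, w=80) cum 635
⇒ x* = 13
y-coordinate, sorted with cumulative weight:
  y=6 (Eastvale, w=70) cum 70
  y=8 (Westmoor, w=30) cum 100
  y=12 (Midtown, w=80) cum 180
  y=14 (Hillcrest, w=100) cum 280
  y=22 (Lakeside, w=25) cum 305
  y=24 (Northgate, w=250) cum 555  ← median
  y=24 (Southcross, w=80) cum 635
⇒ y* = 24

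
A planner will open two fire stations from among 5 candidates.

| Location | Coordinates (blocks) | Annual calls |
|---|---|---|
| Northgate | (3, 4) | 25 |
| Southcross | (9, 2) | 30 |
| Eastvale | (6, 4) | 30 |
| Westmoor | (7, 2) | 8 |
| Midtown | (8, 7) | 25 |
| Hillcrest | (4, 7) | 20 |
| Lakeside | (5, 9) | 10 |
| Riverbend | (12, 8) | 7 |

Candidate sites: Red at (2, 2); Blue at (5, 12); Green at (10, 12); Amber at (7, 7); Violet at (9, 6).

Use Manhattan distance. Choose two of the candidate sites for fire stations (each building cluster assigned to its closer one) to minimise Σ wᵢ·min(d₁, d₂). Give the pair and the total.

Evaluate every pair (each demand assigned to the nearer of the two):
  {Red, Amber}: total = 612
  {Amber, Violet}: total = 615
  {Red, Violet}: total = 660
  {Blue, Amber}: total = 702
  {Green, Amber}: total = 712
  {Blue, Violet}: total = 753
  {Green, Violet}: total = 793
  {Red, Blue}: total = 932
  {Red, Green}: total = 942
  {Blue, Green}: total = 1313
Best pair: {Red, Amber} with total 612.

{Red, Amber}, total 612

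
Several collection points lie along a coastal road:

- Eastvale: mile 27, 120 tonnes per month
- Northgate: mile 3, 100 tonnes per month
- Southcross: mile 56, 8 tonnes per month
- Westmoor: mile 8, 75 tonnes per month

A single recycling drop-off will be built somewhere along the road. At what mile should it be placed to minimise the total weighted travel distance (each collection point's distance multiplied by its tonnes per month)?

For a sum of weighted absolute distances on a line, the optimum is the weighted median (not the mean). Total weight W = 303; half-weight = 151.5.
Sort by position and accumulate weight:
  mile 3 (Northgate, w=100) → cum 100
  mile 8 (Westmoor, w=75) → cum 175  ≥ 151.5 → median here
  mile 27 (Eastvale, w=120) → cum 295
  mile 56 (Southcross, w=8) → cum 303
Optimal location: mile 8.

x = 8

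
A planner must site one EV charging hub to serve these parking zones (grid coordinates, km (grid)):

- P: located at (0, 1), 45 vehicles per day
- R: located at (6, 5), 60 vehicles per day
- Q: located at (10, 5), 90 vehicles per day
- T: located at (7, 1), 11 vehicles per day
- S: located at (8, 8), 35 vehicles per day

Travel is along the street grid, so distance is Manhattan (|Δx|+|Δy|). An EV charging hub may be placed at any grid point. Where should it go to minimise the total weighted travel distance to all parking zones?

Manhattan distance separates: Σwᵢ(|x−xᵢ|+|y−yᵢ|) = Σwᵢ|x−xᵢ| + Σwᵢ|y−yᵢ|, so x and y are optimised independently as 1-D weighted medians.
Total weight W = 241; half = 120.5.
x-coordinate, sorted with cumulative weight:
  x=0 (P, w=45) cum 45
  x=6 (R, w=60) cum 105
  x=7 (T, w=11) cum 116
  x=8 (S, w=35) cum 151  ← median
  x=10 (Q, w=90) cum 241
⇒ x* = 8
y-coordinate, sorted with cumulative weight:
  y=1 (P, w=45) cum 45
  y=1 (T, w=11) cum 56
  y=5 (R, w=60) cum 116
  y=5 (Q, w=90) cum 206  ← median
  y=8 (S, w=35) cum 241
⇒ y* = 5

(8, 5)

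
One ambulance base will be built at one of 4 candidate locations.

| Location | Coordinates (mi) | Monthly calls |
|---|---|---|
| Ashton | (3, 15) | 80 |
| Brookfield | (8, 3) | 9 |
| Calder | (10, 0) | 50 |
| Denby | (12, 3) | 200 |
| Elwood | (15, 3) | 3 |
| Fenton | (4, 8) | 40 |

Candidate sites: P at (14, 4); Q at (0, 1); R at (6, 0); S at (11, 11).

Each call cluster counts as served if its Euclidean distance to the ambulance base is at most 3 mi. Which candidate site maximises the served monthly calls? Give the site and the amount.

Coverage radius r = 3 mi; a point is covered iff (Δx)²+(Δy)² ≤ 3² = 9.
  P (14, 4): covers {Denby, Elwood} → 203
  Q (0, 1): covers {none} → 0
  R (6, 0): covers {none} → 0
  S (11, 11): covers {none} → 0
Maximum coverage at P: 203 monthly calls.

P, covering 203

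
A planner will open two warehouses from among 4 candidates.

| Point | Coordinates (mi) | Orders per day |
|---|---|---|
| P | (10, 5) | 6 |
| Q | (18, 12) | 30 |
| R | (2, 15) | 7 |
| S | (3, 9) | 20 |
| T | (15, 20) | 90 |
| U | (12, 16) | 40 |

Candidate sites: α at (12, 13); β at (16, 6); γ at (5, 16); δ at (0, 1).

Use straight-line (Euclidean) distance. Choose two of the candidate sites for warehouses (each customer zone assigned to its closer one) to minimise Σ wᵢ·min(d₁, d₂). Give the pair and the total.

{α, γ}, total 1205.1

Evaluate every pair (each demand assigned to the nearer of the two):
  {α, γ}: total = 1205.1
  {α, δ}: total = 1279.6
  {α, β}: total = 1292.8
  {β, γ}: total = 1643.3
  {γ, δ}: total = 1889.7
  {β, δ}: total = 2190.1
Best pair: {α, γ} with total 1205.1.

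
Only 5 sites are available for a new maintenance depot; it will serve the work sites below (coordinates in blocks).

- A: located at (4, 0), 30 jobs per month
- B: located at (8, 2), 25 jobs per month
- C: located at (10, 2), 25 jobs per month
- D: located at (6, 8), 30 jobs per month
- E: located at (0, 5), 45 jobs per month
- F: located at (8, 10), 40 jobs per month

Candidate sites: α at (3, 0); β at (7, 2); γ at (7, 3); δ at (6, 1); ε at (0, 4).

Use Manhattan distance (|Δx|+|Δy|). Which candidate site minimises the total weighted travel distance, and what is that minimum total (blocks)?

Total weighted distance at each candidate:
  α (3, 0): total = 1720
  β (7, 2): total = 1270
  γ (7, 3): total = 1235
  δ (6, 1): total = 1390
  ε (0, 4): total = 1695
Minimum is at γ with total 1235 blocks.

γ, total 1235 blocks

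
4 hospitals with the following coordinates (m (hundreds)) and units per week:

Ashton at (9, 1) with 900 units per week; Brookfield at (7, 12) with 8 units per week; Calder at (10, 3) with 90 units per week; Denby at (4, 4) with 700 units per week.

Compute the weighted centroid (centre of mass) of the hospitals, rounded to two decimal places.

(6.98, 2.39)

The minimiser of Σwᵢ‖p−pᵢ‖² is the weighted centroid p* = (Σwᵢpᵢ)/(Σwᵢ).
Σwᵢ = 1698.
Σwᵢxᵢ = 900·9 + 8·7 + 90·10 + 700·4 = 11856.
Σwᵢyᵢ = 900·1 + 8·12 + 90·3 + 700·4 = 4066.
x* = 11856/1698 = 6.98, y* = 4066/1698 = 2.39.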